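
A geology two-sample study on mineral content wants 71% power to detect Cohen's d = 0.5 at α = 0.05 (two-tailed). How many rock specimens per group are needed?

z_{α/2} = 1.96, z_β = Φ⁻¹(0.71) = 0.553. For medium effect (d = 0.5): n per group = 2(z_{α/2} + z_β)²/d² = 2(1.96 + 0.553)²/0.5² = 50.5 → 51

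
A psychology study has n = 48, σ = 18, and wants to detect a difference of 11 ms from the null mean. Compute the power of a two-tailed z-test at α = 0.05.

SE = σ/√n = 18/√48 = 2.598. Non-centrality λ = d/SE = 11/2.598 = 4.234. Power ≈ Φ(λ - z_{α/2}) = Φ(4.234 - 1.96) = Φ(2.274) = 0.989.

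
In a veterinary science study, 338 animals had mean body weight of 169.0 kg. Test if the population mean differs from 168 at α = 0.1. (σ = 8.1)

z = (x̄ - μ₀)/(σ/√n) = (169.0 - 168)/(8.1/√338) = 2.27. Critical value: ±1.645. Since |2.27| > 1.645, Reject H₀.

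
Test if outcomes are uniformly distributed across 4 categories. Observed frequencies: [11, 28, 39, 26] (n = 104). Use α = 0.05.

Expected = 26 each. χ² = Σ(O-E)²/E = 15.308. df = 3, critical value = 7.815. Reject H₀.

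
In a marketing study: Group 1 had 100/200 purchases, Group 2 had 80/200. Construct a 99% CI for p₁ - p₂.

p̂₁ = 0.5, p̂₂ = 0.4. Difference = 0.1. CI = (-0.028, 0.228)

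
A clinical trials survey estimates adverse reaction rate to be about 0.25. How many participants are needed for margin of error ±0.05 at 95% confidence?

n = z²p(1-p)/E² = 1.96²×0.25×0.75/0.05² = 288.1 → n = 289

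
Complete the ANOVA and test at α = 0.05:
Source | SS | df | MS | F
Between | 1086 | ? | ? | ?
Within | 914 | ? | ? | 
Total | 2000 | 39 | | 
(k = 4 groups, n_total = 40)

df_between = 3, df_within = 36. MS_between = 362.0, MS_within = 25.39. F = 14.258, F_crit ≈ 2.866. Reject H₀.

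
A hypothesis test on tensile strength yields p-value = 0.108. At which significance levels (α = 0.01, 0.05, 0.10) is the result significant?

p = 0.108. Not significant at any of the given levels.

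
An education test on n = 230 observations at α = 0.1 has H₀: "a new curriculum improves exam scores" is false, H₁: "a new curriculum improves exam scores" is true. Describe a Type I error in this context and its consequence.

Type I error: rejecting H₀ when it is true — concluding that a new curriculum improves exam scores when in fact it is not. Consequence: adopting a curriculum that gives no real benefit — disruption for nothing.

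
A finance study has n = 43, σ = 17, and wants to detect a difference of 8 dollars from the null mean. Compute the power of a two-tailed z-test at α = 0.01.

SE = σ/√n = 17/√43 = 2.592. Non-centrality λ = d/SE = 8/2.592 = 3.086. Power ≈ Φ(λ - z_{α/2}) = Φ(3.086 - 2.576) = Φ(0.51) = 0.695.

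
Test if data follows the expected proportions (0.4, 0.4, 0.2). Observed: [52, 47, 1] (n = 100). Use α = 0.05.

Expected: [40.0, 40.0, 20.0]. χ² = 22.875. df = 2, critical = 5.991. Reject H₀.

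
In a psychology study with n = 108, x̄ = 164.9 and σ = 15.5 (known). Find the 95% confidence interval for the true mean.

CI = x̄ ± z*(σ/√n) = 164.9 ± 1.96(15.5/√108) = 164.9 ± 2.92 = (161.98, 167.82)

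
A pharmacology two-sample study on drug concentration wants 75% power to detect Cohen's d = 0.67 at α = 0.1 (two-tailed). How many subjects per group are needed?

z_{α/2} = 1.645, z_β = Φ⁻¹(0.75) = 0.674. For medium effect (d = 0.67): n per group = 2(z_{α/2} + z_β)²/d² = 2(1.645 + 0.674)²/0.67² = 24.0 → 24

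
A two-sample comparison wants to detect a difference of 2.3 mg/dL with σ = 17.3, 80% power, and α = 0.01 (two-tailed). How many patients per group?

n per group = 2(z_α/2 + z_β)²σ²/d² = 2×(2.576 + 0.84)²×17.3²/2.3² = 1320.4 → n = 1321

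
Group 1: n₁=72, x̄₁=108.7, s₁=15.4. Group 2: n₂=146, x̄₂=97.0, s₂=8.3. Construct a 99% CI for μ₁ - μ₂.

Difference = 11.7. SE = √(15.4²/72 + 8.3²/146) = 1.941. CI = (6.7, 16.7)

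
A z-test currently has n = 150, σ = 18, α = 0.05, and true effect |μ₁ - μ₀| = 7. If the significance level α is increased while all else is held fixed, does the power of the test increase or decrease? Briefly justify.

Power increases: a larger α lowers the critical value, so more of the H₁ sampling distribution falls in the rejection region.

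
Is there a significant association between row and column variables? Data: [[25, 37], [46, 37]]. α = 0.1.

χ² = 3.238. df = 1, critical = 2.706. Reject H₀. Variables are dependent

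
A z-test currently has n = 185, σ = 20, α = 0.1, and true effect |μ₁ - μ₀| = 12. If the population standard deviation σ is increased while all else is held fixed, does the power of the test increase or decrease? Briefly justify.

Power decreases: a larger σ inflates the standard error σ/√n, pulling the sampling distribution under H₁ back toward the critical value.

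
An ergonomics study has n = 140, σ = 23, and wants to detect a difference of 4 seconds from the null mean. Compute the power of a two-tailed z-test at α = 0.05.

SE = σ/√n = 23/√140 = 1.944. Non-centrality λ = d/SE = 4/1.944 = 2.058. Power ≈ Φ(λ - z_{α/2}) = Φ(2.058 - 1.96) = Φ(0.098) = 0.539.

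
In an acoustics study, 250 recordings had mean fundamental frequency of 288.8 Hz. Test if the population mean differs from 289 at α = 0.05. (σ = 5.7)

z = (x̄ - μ₀)/(σ/√n) = (288.8 - 289)/(5.7/√250) = -0.555. Critical value: ±1.96. Since |-0.555| ≤ 1.96, Fail to reject H₀.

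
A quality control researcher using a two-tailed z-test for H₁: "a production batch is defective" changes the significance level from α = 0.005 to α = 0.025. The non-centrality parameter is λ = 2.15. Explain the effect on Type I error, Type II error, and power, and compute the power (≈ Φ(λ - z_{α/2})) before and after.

Increasing α from 0.005 to 0.025:
• Type I error rate increases (α is the Type I rate by definition).
• Critical value moves from z_{α/2} = 2.807 to 2.241, so power = Φ(λ - z_{α/2}) goes from Φ(2.15 - 2.807) = 0.256 to Φ(2.15 - 2.241) = 0.464.
• Type II error rate β = 1 - power therefore decreases (0.744 → 0.536).
Appropriate when false negatives are costly — here, shipping a defective batch — faulty products reach customers.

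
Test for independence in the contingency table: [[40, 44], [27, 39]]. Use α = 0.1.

χ² = 0.673. df = 1, critical = 2.706. Fail to reject H₀. No evidence of dependence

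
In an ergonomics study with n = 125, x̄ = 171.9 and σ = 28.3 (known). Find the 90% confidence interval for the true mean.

CI = x̄ ± z*(σ/√n) = 171.9 ± 1.645(28.3/√125) = 171.9 ± 4.16 = (167.74, 176.06)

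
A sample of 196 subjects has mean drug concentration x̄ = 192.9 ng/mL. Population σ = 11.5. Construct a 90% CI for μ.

CI = x̄ ± z*(σ/√n) = 192.9 ± 1.645(11.5/√196) = 192.9 ± 1.35 = (191.55, 194.25)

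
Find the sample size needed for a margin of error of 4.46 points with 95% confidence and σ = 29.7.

n = (z*σ/E)² = (1.96×29.7/4.46)² = 170.4 → n = 171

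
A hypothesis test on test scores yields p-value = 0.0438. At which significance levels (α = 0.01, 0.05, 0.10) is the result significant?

p = 0.0438. Significant at: α = 0.05, 0.1.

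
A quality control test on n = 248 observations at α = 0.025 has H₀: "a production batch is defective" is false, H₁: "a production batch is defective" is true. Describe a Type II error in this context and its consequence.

Type II error: failing to reject H₀ when it is false — concluding that a production batch is defective is not supported when in fact it is. Consequence: shipping a defective batch — faulty products reach customers.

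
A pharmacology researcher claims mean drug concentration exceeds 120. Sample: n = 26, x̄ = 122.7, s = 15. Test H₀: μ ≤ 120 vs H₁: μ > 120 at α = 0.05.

t = (122.7 - 120)/(15/√26) = 0.918, df = 25. Critical t = 1.708. Fail to reject H₀.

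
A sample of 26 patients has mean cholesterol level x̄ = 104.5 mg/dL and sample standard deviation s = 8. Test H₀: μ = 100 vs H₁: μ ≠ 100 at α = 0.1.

t = (x̄ - μ₀)/(s/√n) = (104.5 - 100)/(8/√26) = 2.868. df = 25, critical t = ±1.708. Reject H₀.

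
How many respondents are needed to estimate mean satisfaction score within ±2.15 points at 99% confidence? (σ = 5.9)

n = (z*σ/E)² = (2.576×5.9/2.15)² = 50.0 → n = 50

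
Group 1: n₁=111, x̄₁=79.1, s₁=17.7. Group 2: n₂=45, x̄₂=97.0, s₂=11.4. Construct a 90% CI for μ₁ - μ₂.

Difference = -17.9. SE = √(17.7²/111 + 11.4²/45) = 2.39. CI = (-21.83, -13.97)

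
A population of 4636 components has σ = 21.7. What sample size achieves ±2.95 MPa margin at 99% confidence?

Without FPC: n₀ = (2.576×21.7/2.95)² = 359.06. With FPC: n = n₀N/(n₀+N-1) = 333.3 → n = 334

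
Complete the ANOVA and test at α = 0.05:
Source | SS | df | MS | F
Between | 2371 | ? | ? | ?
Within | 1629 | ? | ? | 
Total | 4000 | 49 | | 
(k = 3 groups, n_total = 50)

df_between = 2, df_within = 47. MS_between = 1185.5, MS_within = 34.66. F = 34.204, F_crit ≈ 3.195. Reject H₀.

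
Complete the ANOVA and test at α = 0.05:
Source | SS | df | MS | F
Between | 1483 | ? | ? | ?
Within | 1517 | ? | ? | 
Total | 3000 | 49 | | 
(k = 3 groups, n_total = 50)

df_between = 2, df_within = 47. MS_between = 741.5, MS_within = 32.28. F = 22.973, F_crit ≈ 3.195. Reject H₀.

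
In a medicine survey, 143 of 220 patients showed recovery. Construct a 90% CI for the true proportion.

p̂ = 0.65. CI = p̂ ± z*√(p̂(1-p̂)/n) = (0.597, 0.703)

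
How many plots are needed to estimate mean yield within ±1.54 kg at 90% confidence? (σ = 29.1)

n = (z*σ/E)² = (1.645×29.1/1.54)² = 966.2 → n = 967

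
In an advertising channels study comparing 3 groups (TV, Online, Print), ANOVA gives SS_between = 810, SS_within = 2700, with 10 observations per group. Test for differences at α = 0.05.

df_between = 2, df_within = 27. F = MS_between/MS_within = 405.0/100.0 = 4.05. F_crit ≈ 3.354. Reject H₀. At least one mean differs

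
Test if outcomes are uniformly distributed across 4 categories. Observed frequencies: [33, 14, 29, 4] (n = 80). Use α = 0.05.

Expected = 20 each. χ² = Σ(O-E)²/E = 27.1. df = 3, critical value = 7.815. Reject H₀.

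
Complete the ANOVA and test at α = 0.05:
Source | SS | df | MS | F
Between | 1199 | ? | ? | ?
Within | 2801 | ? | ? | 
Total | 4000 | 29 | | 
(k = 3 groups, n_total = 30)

df_between = 2, df_within = 27. MS_between = 599.5, MS_within = 103.74. F = 5.779, F_crit ≈ 3.354. Reject H₀.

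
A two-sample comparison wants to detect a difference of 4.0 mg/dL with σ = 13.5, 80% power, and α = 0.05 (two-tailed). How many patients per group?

n per group = 2(z_α/2 + z_β)²σ²/d² = 2×(1.96 + 0.84)²×13.5²/4.0² = 178.6 → n = 179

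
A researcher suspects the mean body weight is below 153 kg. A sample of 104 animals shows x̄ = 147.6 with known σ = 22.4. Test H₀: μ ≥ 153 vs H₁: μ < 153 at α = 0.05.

z = -2.458. Critical value: -1.645. Reject H₀.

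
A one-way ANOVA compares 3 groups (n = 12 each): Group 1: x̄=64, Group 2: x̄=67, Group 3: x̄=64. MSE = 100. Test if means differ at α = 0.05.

Grand mean = 65.0. SS_between = 72.0, MS_between = 36.0. F = 0.36, F_crit ≈ 3.285. Fail to reject H₀.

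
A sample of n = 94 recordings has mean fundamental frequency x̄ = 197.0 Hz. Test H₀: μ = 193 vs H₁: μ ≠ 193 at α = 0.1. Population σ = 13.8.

z = (x̄ - μ₀)/(σ/√n) = (197.0 - 193)/(13.8/√94) = 2.81. Critical value: ±1.645. Since |2.81| > 1.645, Reject H₀.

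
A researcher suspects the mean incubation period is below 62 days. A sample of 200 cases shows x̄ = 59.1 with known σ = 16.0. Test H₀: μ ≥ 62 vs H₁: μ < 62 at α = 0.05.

z = -2.563. Critical value: -1.645. Reject H₀.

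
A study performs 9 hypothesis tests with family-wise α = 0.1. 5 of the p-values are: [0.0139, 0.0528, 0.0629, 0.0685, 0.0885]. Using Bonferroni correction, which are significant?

Bonferroni α = 0.1/9 = 0.01111. None of the given p-values are significant.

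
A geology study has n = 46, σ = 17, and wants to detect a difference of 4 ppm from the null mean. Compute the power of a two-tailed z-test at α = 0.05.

SE = σ/√n = 17/√46 = 2.507. Non-centrality λ = d/SE = 4/2.507 = 1.596. Power ≈ Φ(λ - z_{α/2}) = Φ(1.596 - 1.96) = Φ(-0.364) = 0.358.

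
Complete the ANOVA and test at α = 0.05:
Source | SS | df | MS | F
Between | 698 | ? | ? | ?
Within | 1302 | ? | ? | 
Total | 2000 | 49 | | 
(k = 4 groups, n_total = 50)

df_between = 3, df_within = 46. MS_between = 232.67, MS_within = 28.3. F = 8.22, F_crit ≈ 2.807. Reject H₀.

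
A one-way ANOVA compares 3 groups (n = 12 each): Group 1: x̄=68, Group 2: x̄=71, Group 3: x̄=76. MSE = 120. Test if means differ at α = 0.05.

Grand mean = 71.67. SS_between = 392.0, MS_between = 196.0. F = 1.633, F_crit ≈ 3.285. Fail to reject H₀.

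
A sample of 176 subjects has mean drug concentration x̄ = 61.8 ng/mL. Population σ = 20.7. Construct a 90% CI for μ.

CI = x̄ ± z*(σ/√n) = 61.8 ± 1.645(20.7/√176) = 61.8 ± 2.57 = (59.23, 64.37)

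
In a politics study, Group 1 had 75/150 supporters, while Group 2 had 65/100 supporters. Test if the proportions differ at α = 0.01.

p̂₁ = 0.5, p̂₂ = 0.65, pooled p̂ = 0.56. z = -2.341. Critical: ±2.576. Fail to reject H₀.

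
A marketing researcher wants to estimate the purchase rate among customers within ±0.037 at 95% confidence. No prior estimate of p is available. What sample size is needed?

Conservative approach: use p = 0.5 (maximizes p(1-p) = 0.25). n = z²(0.25)/E² = 1.96²×0.25/0.037² = 701.5 → n = 702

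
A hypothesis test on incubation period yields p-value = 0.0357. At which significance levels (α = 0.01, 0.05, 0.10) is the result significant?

p = 0.0357. Significant at: α = 0.05, 0.1.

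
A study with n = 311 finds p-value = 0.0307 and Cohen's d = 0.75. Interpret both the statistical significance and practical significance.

Statistically significant (p = 0.0307 < 0.05). Cohen's d = 0.75 indicates a medium effect size. Both statistical and practical significance should be considered.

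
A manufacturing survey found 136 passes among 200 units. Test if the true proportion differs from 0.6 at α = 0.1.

p̂ = 0.68, p₀ = 0.6. z = (p̂ - p₀)/√(p₀(1-p₀)/n) = 2.309. Critical: ±1.645. Reject H₀.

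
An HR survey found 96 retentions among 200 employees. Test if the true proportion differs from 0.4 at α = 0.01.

p̂ = 0.48, p₀ = 0.4. z = (p̂ - p₀)/√(p₀(1-p₀)/n) = 2.309. Critical: ±2.576. Fail to reject H₀.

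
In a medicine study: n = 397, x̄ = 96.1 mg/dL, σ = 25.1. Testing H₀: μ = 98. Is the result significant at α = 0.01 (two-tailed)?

z = (96.1 - 98)/(25.1/√397) = -1.508. Since |z| ≤ 2.576, not significant at α = 0.01.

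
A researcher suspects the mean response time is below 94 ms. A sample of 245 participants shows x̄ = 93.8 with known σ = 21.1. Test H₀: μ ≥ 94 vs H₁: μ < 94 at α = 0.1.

z = -0.148. Critical value: -1.28. Fail to reject H₀.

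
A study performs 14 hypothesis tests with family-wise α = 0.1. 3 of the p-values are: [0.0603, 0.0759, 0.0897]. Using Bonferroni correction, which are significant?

Bonferroni α = 0.1/14 = 0.00714. None of the given p-values are significant.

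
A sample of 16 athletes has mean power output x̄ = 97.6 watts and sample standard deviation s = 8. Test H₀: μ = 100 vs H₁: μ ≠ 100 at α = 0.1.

t = (x̄ - μ₀)/(s/√n) = (97.6 - 100)/(8/√16) = -1.2. df = 15, critical t = ±1.753. Fail to reject H₀.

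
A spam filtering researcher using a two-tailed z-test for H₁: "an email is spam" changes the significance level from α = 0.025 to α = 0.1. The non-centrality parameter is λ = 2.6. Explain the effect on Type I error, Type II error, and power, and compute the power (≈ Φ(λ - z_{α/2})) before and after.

Increasing α from 0.025 to 0.1:
• Type I error rate increases (α is the Type I rate by definition).
• Critical value moves from z_{α/2} = 2.241 to 1.645, so power = Φ(λ - z_{α/2}) goes from Φ(2.6 - 2.241) = 0.64 to Φ(2.6 - 1.645) = 0.83.
• Type II error rate β = 1 - power therefore decreases (0.36 → 0.17).
Appropriate when false negatives are costly — here, a spam email lands in the inbox.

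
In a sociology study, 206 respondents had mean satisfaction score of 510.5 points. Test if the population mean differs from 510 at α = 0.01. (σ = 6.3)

z = (x̄ - μ₀)/(σ/√n) = (510.5 - 510)/(6.3/√206) = 1.139. Critical value: ±2.576. Since |1.139| ≤ 2.576, Fail to reject H₀.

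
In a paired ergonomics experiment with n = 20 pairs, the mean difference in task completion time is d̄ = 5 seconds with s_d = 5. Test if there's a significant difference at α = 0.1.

t = d̄/(s_d/√n) = 5/(5/√20) = 4.472. df = 19, critical t = ±1.729. Reject H₀.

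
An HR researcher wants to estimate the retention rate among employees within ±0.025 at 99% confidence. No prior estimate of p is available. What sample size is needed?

Conservative approach: use p = 0.5 (maximizes p(1-p) = 0.25). n = z²(0.25)/E² = 2.576²×0.25/0.025² = 2654.3 → n = 2655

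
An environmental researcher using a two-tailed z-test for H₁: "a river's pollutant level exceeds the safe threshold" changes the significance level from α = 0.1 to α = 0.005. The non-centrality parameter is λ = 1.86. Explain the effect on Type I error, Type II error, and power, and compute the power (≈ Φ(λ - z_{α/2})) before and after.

Decreasing α from 0.1 to 0.005:
• Type I error rate decreases (α is the Type I rate by definition).
• Critical value moves from z_{α/2} = 1.645 to 2.807, so power = Φ(λ - z_{α/2}) goes from Φ(1.86 - 1.645) = 0.585 to Φ(1.86 - 2.807) = 0.172.
• Type II error rate β = 1 - power therefore increases (0.415 → 0.828).
Appropriate when false positives are costly — here, shutting down a compliant factory unnecessarily.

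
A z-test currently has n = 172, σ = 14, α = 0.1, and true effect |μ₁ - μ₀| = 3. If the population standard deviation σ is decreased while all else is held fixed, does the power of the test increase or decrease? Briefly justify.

Power increases: a smaller σ shrinks the standard error σ/√n, moving the sampling distribution under H₁ further from the critical value.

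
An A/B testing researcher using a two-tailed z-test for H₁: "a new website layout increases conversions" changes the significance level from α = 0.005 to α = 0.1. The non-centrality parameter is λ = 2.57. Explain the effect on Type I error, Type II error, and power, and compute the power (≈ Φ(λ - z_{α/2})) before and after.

Increasing α from 0.005 to 0.1:
• Type I error rate increases (α is the Type I rate by definition).
• Critical value moves from z_{α/2} = 2.807 to 1.645, so power = Φ(λ - z_{α/2}) goes from Φ(2.57 - 2.807) = 0.406 to Φ(2.57 - 1.645) = 0.823.
• Type II error rate β = 1 - power therefore decreases (0.594 → 0.177).
Appropriate when false negatives are costly — here, discarding a layout that would have improved conversions — lost revenue.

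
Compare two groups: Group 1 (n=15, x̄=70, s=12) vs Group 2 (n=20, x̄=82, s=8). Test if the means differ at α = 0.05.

Pooled sp = 9.9. t = -3.55, df = 33. Critical t = ±2.035. Reject H₀.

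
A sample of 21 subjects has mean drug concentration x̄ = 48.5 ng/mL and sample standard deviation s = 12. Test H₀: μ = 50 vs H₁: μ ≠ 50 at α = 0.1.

t = (x̄ - μ₀)/(s/√n) = (48.5 - 50)/(12/√21) = -0.573. df = 20, critical t = ±1.725. Fail to reject H₀.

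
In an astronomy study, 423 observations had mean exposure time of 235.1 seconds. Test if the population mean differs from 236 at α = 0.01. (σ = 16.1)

z = (x̄ - μ₀)/(σ/√n) = (235.1 - 236)/(16.1/√423) = -1.15. Critical value: ±2.576. Since |-1.15| ≤ 2.576, Fail to reject H₀.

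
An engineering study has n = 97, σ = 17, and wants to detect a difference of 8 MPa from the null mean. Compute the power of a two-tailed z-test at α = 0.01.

SE = σ/√n = 17/√97 = 1.726. Non-centrality λ = d/SE = 8/1.726 = 4.635. Power ≈ Φ(λ - z_{α/2}) = Φ(4.635 - 2.576) = Φ(2.059) = 0.98.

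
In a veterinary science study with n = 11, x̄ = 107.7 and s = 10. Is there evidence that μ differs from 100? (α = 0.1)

t = (x̄ - μ₀)/(s/√n) = (107.7 - 100)/(10/√11) = 2.554. df = 10, critical t = ±1.812. Reject H₀.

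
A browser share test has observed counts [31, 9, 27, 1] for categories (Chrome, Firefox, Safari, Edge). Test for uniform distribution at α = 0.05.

Expected = 17 each. χ² = Σ(O-E)²/E = 36.235. df = 3, critical value = 7.815. Reject H₀.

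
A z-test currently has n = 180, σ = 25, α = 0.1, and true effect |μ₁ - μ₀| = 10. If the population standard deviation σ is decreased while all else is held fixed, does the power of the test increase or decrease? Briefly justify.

Power increases: a smaller σ shrinks the standard error σ/√n, moving the sampling distribution under H₁ further from the critical value.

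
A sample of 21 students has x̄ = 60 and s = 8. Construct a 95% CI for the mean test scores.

CI = x̄ ± t*(s/√n) = 60 ± 2.086(8/√21) = (56.36, 63.64)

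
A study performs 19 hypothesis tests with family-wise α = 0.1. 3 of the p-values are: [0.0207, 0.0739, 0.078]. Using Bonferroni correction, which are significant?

Bonferroni α = 0.1/19 = 0.00526. None of the given p-values are significant.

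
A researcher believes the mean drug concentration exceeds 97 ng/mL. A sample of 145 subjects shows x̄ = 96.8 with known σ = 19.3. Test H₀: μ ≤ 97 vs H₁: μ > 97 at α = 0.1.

z = -0.125. Critical value: 1.28. Fail to reject H₀.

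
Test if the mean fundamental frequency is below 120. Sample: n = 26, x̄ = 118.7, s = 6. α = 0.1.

t = (118.7 - 120)/(6/√26) = -1.105, df = 25. Critical t = -1.316. Fail to reject H₀.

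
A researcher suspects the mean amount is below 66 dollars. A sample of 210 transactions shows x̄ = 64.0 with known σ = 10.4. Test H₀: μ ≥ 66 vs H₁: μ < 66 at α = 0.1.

z = -2.787. Critical value: -1.28. Reject H₀.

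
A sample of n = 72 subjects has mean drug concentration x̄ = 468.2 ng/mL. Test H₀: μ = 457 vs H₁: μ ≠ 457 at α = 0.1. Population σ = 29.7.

z = (x̄ - μ₀)/(σ/√n) = (468.2 - 457)/(29.7/√72) = 3.2. Critical value: ±1.645. Since |3.2| > 1.645, Reject H₀.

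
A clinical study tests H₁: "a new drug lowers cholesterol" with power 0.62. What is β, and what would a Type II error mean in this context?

β = 1 - power = 1 - 0.62 = 0.38. A Type II error is failing to reject H₀ when H₀ is false (false negative) — here, failing to conclude that a new drug lowers cholesterol when in fact it is true. Consequence: shelving an effective drug — patients miss out on a treatment that would have helped.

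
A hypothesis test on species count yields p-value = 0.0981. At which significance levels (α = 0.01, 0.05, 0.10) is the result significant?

p = 0.0981. Significant at: α = 0.1.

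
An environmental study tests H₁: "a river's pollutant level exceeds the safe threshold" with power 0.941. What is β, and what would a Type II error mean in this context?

β = 1 - power = 1 - 0.941 = 0.059. A Type II error is failing to reject H₀ when H₀ is false (false negative) — here, failing to conclude that a river's pollutant level exceeds the safe threshold when in fact it is true. Consequence: allowing unsafe pollution to continue.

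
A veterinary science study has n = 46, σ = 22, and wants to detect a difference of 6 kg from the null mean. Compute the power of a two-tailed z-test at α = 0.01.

SE = σ/√n = 22/√46 = 3.244. Non-centrality λ = d/SE = 6/3.244 = 1.85. Power ≈ Φ(λ - z_{α/2}) = Φ(1.85 - 2.576) = Φ(-0.726) = 0.234.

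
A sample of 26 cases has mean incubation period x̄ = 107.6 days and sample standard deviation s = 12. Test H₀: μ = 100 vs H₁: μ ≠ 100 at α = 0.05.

t = (x̄ - μ₀)/(s/√n) = (107.6 - 100)/(12/√26) = 3.229. df = 25, critical t = ±2.06. Reject H₀.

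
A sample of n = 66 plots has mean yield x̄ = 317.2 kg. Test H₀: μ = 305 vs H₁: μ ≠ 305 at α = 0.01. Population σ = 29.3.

z = (x̄ - μ₀)/(σ/√n) = (317.2 - 305)/(29.3/√66) = 3.383. Critical value: ±2.576. Since |3.383| > 2.576, Reject H₀.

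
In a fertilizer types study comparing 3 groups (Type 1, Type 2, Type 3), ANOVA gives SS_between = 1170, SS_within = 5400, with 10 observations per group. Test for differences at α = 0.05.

df_between = 2, df_within = 27. F = MS_between/MS_within = 585.0/200.0 = 2.925. F_crit ≈ 3.354. Fail to reject H₀.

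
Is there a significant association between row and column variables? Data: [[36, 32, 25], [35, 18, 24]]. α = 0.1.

χ² = 2.47. df = 2, critical = 4.605. Fail to reject H₀. No evidence of dependence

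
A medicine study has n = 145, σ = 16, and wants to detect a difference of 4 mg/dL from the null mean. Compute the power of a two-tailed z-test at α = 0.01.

SE = σ/√n = 16/√145 = 1.329. Non-centrality λ = d/SE = 4/1.329 = 3.01. Power ≈ Φ(λ - z_{α/2}) = Φ(3.01 - 2.576) = Φ(0.434) = 0.668.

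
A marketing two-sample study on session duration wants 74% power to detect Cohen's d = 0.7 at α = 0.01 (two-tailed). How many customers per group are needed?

z_{α/2} = 2.576, z_β = Φ⁻¹(0.74) = 0.643. For medium effect (d = 0.7): n per group = 2(z_{α/2} + z_β)²/d² = 2(2.576 + 0.643)²/0.7² = 42.3 → 43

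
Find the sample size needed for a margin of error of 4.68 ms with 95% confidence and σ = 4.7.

n = (z*σ/E)² = (1.96×4.7/4.68)² = 3.9 → n = 4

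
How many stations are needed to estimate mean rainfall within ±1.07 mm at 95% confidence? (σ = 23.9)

n = (z*σ/E)² = (1.96×23.9/1.07)² = 1916.6 → n = 1917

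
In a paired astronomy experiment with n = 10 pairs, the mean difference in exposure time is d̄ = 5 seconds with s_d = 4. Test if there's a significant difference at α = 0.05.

t = d̄/(s_d/√n) = 5/(4/√10) = 3.953. df = 9, critical t = ±2.262. Reject H₀.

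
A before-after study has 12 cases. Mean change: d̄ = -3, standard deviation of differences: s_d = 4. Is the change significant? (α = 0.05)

t = d̄/(s_d/√n) = -3/(4/√12) = -2.598. df = 11, critical t = ±2.201. Reject H₀.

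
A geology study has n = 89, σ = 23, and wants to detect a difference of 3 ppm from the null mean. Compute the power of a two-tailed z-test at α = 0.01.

SE = σ/√n = 23/√89 = 2.438. Non-centrality λ = d/SE = 3/2.438 = 1.231. Power ≈ Φ(λ - z_{α/2}) = Φ(1.231 - 2.576) = Φ(-1.345) = 0.089.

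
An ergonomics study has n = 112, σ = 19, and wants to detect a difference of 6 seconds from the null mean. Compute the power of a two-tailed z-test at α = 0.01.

SE = σ/√n = 19/√112 = 1.795. Non-centrality λ = d/SE = 6/1.795 = 3.342. Power ≈ Φ(λ - z_{α/2}) = Φ(3.342 - 2.576) = Φ(0.766) = 0.778.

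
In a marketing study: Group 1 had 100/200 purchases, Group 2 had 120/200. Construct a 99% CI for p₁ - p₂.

p̂₁ = 0.5, p̂₂ = 0.6. Difference = -0.1. CI = (-0.228, 0.028)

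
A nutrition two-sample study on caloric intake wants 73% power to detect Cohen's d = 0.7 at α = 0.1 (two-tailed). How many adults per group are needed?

z_{α/2} = 1.645, z_β = Φ⁻¹(0.73) = 0.613. For medium effect (d = 0.7): n per group = 2(z_{α/2} + z_β)²/d² = 2(1.645 + 0.613)²/0.7² = 20.8 → 21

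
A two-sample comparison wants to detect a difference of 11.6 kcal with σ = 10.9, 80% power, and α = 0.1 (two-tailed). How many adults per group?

n per group = 2(z_α/2 + z_β)²σ²/d² = 2×(1.645 + 0.84)²×10.9²/11.6² = 10.9 → n = 11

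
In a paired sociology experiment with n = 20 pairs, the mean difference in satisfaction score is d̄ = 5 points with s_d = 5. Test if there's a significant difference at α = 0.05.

t = d̄/(s_d/√n) = 5/(5/√20) = 4.472. df = 19, critical t = ±2.093. Reject H₀.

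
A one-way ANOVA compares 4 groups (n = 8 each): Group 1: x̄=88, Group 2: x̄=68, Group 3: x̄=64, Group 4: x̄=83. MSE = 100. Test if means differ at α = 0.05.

Grand mean = 75.75. SS_between = 3206.0, MS_between = 1068.67. F = 10.687, F_crit ≈ 2.947. Reject H₀.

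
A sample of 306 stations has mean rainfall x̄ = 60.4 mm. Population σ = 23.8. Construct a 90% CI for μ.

CI = x̄ ± z*(σ/√n) = 60.4 ± 1.645(23.8/√306) = 60.4 ± 2.24 = (58.16, 62.64)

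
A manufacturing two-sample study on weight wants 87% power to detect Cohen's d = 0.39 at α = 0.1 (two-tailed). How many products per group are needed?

z_{α/2} = 1.645, z_β = Φ⁻¹(0.87) = 1.126. For small effect (d = 0.39): n per group = 2(z_{α/2} + z_β)²/d² = 2(1.645 + 1.126)²/0.39² = 101.0 → 101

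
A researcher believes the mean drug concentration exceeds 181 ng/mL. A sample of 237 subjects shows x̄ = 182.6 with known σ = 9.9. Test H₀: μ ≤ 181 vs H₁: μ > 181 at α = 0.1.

z = 2.488. Critical value: 1.28. Reject H₀.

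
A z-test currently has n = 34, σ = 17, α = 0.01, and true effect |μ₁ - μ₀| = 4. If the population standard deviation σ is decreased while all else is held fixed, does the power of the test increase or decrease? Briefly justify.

Power increases: a smaller σ shrinks the standard error σ/√n, moving the sampling distribution under H₁ further from the critical value.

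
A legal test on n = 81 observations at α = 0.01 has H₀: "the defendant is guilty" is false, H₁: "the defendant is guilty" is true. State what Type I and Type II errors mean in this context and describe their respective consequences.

Type I (false positive): concluding that the defendant is guilty when it is not — convicting an innocent person. Type II (false negative): failing to conclude that the defendant is guilty when it is — acquitting a guilty person. Which is costlier depends on domain priorities and is a judgement call rather than a statistical fact.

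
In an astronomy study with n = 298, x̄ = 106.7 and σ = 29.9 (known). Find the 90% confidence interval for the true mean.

CI = x̄ ± z*(σ/√n) = 106.7 ± 1.645(29.9/√298) = 106.7 ± 2.85 = (103.85, 109.55)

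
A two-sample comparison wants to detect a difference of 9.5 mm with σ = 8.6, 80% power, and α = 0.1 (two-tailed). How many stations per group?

n per group = 2(z_α/2 + z_β)²σ²/d² = 2×(1.645 + 0.84)²×8.6²/9.5² = 10.1 → n = 11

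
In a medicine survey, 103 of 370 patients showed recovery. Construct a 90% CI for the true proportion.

p̂ = 0.278. CI = p̂ ± z*√(p̂(1-p̂)/n) = (0.24, 0.317)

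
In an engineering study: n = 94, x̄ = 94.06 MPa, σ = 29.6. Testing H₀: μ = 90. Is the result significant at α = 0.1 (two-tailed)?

z = (94.06 - 90)/(29.6/√94) = 1.33. Since |z| ≤ 1.645, not significant at α = 0.1.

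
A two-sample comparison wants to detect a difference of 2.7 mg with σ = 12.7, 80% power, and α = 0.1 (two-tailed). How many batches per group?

n per group = 2(z_α/2 + z_β)²σ²/d² = 2×(1.645 + 0.84)²×12.7²/2.7² = 273.3 → n = 274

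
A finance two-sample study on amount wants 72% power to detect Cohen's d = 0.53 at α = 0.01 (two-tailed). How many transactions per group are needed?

z_{α/2} = 2.576, z_β = Φ⁻¹(0.72) = 0.583. For medium effect (d = 0.53): n per group = 2(z_{α/2} + z_β)²/d² = 2(2.576 + 0.583)²/0.53² = 71.1 → 72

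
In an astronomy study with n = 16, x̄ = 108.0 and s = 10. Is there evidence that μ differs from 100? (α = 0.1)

t = (x̄ - μ₀)/(s/√n) = (108.0 - 100)/(10/√16) = 3.2. df = 15, critical t = ±1.753. Reject H₀.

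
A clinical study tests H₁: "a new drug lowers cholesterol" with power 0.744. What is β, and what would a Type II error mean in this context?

β = 1 - power = 1 - 0.744 = 0.256. A Type II error is failing to reject H₀ when H₀ is false (false negative) — here, failing to conclude that a new drug lowers cholesterol when in fact it is true. Consequence: shelving an effective drug — patients miss out on a treatment that would have helped.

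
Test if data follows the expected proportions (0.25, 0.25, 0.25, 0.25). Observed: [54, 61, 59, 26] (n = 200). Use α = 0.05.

Expected: [50.0, 50.0, 50.0, 50.0]. χ² = 15.88. df = 3, critical = 7.815. Reject H₀.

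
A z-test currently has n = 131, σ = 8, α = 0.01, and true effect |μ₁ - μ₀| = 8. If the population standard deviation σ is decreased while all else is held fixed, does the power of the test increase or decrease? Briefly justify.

Power increases: a smaller σ shrinks the standard error σ/√n, moving the sampling distribution under H₁ further from the critical value.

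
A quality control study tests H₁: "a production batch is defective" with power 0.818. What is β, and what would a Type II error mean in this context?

β = 1 - power = 1 - 0.818 = 0.182. A Type II error is failing to reject H₀ when H₀ is false (false negative) — here, failing to conclude that a production batch is defective when in fact it is true. Consequence: shipping a defective batch — faulty products reach customers.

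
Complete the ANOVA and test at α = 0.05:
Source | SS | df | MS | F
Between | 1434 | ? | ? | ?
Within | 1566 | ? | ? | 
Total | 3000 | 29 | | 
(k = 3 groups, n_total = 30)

df_between = 2, df_within = 27. MS_between = 717.0, MS_within = 58.0. F = 12.362, F_crit ≈ 3.354. Reject H₀.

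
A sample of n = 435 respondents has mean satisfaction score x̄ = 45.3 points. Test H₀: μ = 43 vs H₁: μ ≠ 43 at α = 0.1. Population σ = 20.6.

z = (x̄ - μ₀)/(σ/√n) = (45.3 - 43)/(20.6/√435) = 2.329. Critical value: ±1.645. Since |2.329| > 1.645, Reject H₀.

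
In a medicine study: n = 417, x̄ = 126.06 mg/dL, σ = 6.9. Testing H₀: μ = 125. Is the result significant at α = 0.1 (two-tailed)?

z = (126.06 - 125)/(6.9/√417) = 3.137. Since |z| > 1.645, significant at α = 0.1.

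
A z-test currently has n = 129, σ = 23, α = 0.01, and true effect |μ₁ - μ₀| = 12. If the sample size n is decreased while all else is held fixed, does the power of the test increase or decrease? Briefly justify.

Power decreases: a smaller n inflates the standard error σ/√n, pulling the sampling distribution under H₁ back toward the critical value.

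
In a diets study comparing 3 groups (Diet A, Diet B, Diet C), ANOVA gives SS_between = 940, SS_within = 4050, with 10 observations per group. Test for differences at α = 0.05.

df_between = 2, df_within = 27. F = MS_between/MS_within = 470.0/150.0 = 3.133. F_crit ≈ 3.354. Fail to reject H₀.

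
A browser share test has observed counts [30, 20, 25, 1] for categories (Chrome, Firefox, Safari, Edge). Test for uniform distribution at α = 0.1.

Expected = 19 each. χ² = Σ(O-E)²/E = 25.368. df = 3, critical value = 6.251. Reject H₀.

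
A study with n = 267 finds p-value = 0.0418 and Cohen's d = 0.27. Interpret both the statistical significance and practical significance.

Statistically significant (p = 0.0418 < 0.05). Cohen's d = 0.27 indicates a small effect size. Both statistical and practical significance should be considered.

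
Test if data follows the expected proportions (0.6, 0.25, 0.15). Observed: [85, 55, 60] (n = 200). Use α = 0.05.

Expected: [120.0, 50.0, 30.0]. χ² = 40.708. df = 2, critical = 5.991. Reject H₀.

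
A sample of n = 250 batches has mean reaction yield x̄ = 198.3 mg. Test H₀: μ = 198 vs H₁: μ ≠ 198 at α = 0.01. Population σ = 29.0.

z = (x̄ - μ₀)/(σ/√n) = (198.3 - 198)/(29.0/√250) = 0.164. Critical value: ±2.576. Since |0.164| ≤ 2.576, Fail to reject H₀.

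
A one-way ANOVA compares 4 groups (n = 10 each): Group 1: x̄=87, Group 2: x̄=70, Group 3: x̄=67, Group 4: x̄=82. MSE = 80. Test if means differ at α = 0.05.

Grand mean = 76.5. SS_between = 2730.0, MS_between = 910.0. F = 11.375, F_crit ≈ 2.866. Reject H₀.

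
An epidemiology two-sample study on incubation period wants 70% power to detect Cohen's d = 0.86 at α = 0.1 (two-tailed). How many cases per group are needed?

z_{α/2} = 1.645, z_β = Φ⁻¹(0.7) = 0.524. For large effect (d = 0.86): n per group = 2(z_{α/2} + z_β)²/d² = 2(1.645 + 0.524)²/0.86² = 12.7 → 13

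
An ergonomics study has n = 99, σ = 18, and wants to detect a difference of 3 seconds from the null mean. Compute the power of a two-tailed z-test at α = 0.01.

SE = σ/√n = 18/√99 = 1.809. Non-centrality λ = d/SE = 3/1.809 = 1.658. Power ≈ Φ(λ - z_{α/2}) = Φ(1.658 - 2.576) = Φ(-0.918) = 0.179.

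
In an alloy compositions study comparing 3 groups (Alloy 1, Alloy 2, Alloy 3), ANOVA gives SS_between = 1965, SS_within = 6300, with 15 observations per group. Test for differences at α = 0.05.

df_between = 2, df_within = 42. F = MS_between/MS_within = 982.5/150.0 = 6.55. F_crit ≈ 3.22. Reject H₀. At least one mean differs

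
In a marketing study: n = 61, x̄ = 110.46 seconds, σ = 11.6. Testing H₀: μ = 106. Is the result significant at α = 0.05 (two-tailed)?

z = (110.46 - 106)/(11.6/√61) = 3.003. Since |z| > 1.96, significant at α = 0.05.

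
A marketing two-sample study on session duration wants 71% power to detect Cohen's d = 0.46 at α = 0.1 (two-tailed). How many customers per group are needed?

z_{α/2} = 1.645, z_β = Φ⁻¹(0.71) = 0.553. For small effect (d = 0.46): n per group = 2(z_{α/2} + z_β)²/d² = 2(1.645 + 0.553)²/0.46² = 45.7 → 46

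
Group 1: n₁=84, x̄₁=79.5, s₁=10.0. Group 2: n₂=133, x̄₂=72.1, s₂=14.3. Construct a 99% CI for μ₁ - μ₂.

Difference = 7.4. SE = √(10.0²/84 + 14.3²/133) = 1.652. CI = (3.15, 11.65)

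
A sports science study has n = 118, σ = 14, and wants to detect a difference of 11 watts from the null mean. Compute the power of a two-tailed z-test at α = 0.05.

SE = σ/√n = 14/√118 = 1.289. Non-centrality λ = d/SE = 11/1.289 = 8.535. Power ≈ Φ(λ - z_{α/2}) = Φ(8.535 - 1.96) = Φ(6.575) = 1.0.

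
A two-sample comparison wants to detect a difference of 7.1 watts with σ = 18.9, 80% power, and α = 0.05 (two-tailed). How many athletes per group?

n per group = 2(z_α/2 + z_β)²σ²/d² = 2×(1.96 + 0.84)²×18.9²/7.1² = 111.1 → n = 112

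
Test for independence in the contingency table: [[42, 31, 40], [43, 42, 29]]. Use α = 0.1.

χ² = 3.419. df = 2, critical = 4.605. Fail to reject H₀. No evidence of dependence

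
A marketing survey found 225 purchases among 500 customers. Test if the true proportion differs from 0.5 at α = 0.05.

p̂ = 0.45, p₀ = 0.5. z = (p̂ - p₀)/√(p₀(1-p₀)/n) = -2.236. Critical: ±1.96. Reject H₀.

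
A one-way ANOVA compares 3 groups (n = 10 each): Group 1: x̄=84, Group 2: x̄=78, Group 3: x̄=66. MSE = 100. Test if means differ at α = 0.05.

Grand mean = 76.0. SS_between = 1680.0, MS_between = 840.0. F = 8.4, F_crit ≈ 3.354. Reject H₀.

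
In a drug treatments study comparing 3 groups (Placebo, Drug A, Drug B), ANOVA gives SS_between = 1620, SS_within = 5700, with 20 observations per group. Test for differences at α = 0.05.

df_between = 2, df_within = 57. F = MS_between/MS_within = 810.0/100.0 = 8.1. F_crit ≈ 3.159. Reject H₀. At least one mean differs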